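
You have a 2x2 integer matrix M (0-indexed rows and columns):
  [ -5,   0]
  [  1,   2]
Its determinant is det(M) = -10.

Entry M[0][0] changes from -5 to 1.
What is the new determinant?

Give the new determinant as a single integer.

Answer: 2

Derivation:
det is linear in row 0: changing M[0][0] by delta changes det by delta * cofactor(0,0).
Cofactor C_00 = (-1)^(0+0) * minor(0,0) = 2
Entry delta = 1 - -5 = 6
Det delta = 6 * 2 = 12
New det = -10 + 12 = 2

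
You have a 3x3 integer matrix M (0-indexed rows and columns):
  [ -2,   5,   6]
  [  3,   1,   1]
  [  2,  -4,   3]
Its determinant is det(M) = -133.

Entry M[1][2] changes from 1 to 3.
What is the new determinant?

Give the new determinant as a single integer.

det is linear in row 1: changing M[1][2] by delta changes det by delta * cofactor(1,2).
Cofactor C_12 = (-1)^(1+2) * minor(1,2) = 2
Entry delta = 3 - 1 = 2
Det delta = 2 * 2 = 4
New det = -133 + 4 = -129

Answer: -129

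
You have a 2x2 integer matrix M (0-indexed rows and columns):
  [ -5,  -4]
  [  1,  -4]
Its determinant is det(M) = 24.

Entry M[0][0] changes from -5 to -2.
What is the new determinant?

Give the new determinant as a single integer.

det is linear in row 0: changing M[0][0] by delta changes det by delta * cofactor(0,0).
Cofactor C_00 = (-1)^(0+0) * minor(0,0) = -4
Entry delta = -2 - -5 = 3
Det delta = 3 * -4 = -12
New det = 24 + -12 = 12

Answer: 12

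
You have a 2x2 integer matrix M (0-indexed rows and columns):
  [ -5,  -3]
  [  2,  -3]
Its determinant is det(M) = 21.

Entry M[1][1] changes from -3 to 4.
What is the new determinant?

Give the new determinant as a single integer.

det is linear in row 1: changing M[1][1] by delta changes det by delta * cofactor(1,1).
Cofactor C_11 = (-1)^(1+1) * minor(1,1) = -5
Entry delta = 4 - -3 = 7
Det delta = 7 * -5 = -35
New det = 21 + -35 = -14

Answer: -14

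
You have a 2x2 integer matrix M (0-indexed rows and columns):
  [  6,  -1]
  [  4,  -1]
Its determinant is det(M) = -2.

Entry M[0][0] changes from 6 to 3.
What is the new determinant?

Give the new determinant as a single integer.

det is linear in row 0: changing M[0][0] by delta changes det by delta * cofactor(0,0).
Cofactor C_00 = (-1)^(0+0) * minor(0,0) = -1
Entry delta = 3 - 6 = -3
Det delta = -3 * -1 = 3
New det = -2 + 3 = 1

Answer: 1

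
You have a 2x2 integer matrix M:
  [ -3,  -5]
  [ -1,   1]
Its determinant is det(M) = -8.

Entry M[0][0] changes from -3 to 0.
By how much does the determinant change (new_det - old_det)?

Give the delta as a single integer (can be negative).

Cofactor C_00 = 1
Entry delta = 0 - -3 = 3
Det delta = entry_delta * cofactor = 3 * 1 = 3

Answer: 3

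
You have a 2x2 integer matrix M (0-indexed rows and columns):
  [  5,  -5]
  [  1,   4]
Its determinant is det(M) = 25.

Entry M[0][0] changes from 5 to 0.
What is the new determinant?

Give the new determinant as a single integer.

det is linear in row 0: changing M[0][0] by delta changes det by delta * cofactor(0,0).
Cofactor C_00 = (-1)^(0+0) * minor(0,0) = 4
Entry delta = 0 - 5 = -5
Det delta = -5 * 4 = -20
New det = 25 + -20 = 5

Answer: 5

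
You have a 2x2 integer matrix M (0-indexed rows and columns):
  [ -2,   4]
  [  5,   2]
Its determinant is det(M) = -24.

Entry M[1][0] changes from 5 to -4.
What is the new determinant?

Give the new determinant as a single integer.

Answer: 12

Derivation:
det is linear in row 1: changing M[1][0] by delta changes det by delta * cofactor(1,0).
Cofactor C_10 = (-1)^(1+0) * minor(1,0) = -4
Entry delta = -4 - 5 = -9
Det delta = -9 * -4 = 36
New det = -24 + 36 = 12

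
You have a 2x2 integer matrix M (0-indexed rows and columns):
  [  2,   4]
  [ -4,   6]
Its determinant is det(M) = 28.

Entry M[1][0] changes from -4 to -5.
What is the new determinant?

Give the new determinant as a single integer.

det is linear in row 1: changing M[1][0] by delta changes det by delta * cofactor(1,0).
Cofactor C_10 = (-1)^(1+0) * minor(1,0) = -4
Entry delta = -5 - -4 = -1
Det delta = -1 * -4 = 4
New det = 28 + 4 = 32

Answer: 32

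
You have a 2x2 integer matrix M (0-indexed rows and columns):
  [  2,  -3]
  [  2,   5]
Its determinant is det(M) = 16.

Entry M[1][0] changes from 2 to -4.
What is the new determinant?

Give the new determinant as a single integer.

Answer: -2

Derivation:
det is linear in row 1: changing M[1][0] by delta changes det by delta * cofactor(1,0).
Cofactor C_10 = (-1)^(1+0) * minor(1,0) = 3
Entry delta = -4 - 2 = -6
Det delta = -6 * 3 = -18
New det = 16 + -18 = -2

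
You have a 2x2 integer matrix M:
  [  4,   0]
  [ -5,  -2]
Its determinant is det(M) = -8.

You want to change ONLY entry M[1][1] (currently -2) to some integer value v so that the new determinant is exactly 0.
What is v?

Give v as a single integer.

Answer: 0

Derivation:
det is linear in entry M[1][1]: det = old_det + (v - -2) * C_11
Cofactor C_11 = 4
Want det = 0: -8 + (v - -2) * 4 = 0
  (v - -2) = 8 / 4 = 2
  v = -2 + (2) = 0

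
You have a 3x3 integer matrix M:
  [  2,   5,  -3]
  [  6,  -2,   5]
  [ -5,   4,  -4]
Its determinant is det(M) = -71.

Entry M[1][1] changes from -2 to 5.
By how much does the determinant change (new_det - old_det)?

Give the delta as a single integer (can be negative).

Answer: -161

Derivation:
Cofactor C_11 = -23
Entry delta = 5 - -2 = 7
Det delta = entry_delta * cofactor = 7 * -23 = -161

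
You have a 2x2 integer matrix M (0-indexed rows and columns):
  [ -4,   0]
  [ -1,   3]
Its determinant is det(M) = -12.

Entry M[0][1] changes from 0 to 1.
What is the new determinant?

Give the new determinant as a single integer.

det is linear in row 0: changing M[0][1] by delta changes det by delta * cofactor(0,1).
Cofactor C_01 = (-1)^(0+1) * minor(0,1) = 1
Entry delta = 1 - 0 = 1
Det delta = 1 * 1 = 1
New det = -12 + 1 = -11

Answer: -11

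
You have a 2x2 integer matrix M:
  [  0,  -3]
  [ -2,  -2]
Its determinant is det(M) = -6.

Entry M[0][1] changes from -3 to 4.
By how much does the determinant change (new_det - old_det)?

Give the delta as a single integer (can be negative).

Answer: 14

Derivation:
Cofactor C_01 = 2
Entry delta = 4 - -3 = 7
Det delta = entry_delta * cofactor = 7 * 2 = 14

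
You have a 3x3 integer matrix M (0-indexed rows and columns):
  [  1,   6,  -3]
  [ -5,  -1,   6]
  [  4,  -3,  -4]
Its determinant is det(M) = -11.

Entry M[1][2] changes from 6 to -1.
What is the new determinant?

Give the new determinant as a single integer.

det is linear in row 1: changing M[1][2] by delta changes det by delta * cofactor(1,2).
Cofactor C_12 = (-1)^(1+2) * minor(1,2) = 27
Entry delta = -1 - 6 = -7
Det delta = -7 * 27 = -189
New det = -11 + -189 = -200

Answer: -200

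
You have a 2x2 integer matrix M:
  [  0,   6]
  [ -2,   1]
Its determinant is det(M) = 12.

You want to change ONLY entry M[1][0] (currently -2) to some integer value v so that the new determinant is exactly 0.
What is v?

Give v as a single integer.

det is linear in entry M[1][0]: det = old_det + (v - -2) * C_10
Cofactor C_10 = -6
Want det = 0: 12 + (v - -2) * -6 = 0
  (v - -2) = -12 / -6 = 2
  v = -2 + (2) = 0

Answer: 0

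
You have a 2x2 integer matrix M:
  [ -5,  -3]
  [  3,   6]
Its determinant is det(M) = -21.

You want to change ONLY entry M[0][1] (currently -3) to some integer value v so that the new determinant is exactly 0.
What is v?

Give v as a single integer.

det is linear in entry M[0][1]: det = old_det + (v - -3) * C_01
Cofactor C_01 = -3
Want det = 0: -21 + (v - -3) * -3 = 0
  (v - -3) = 21 / -3 = -7
  v = -3 + (-7) = -10

Answer: -10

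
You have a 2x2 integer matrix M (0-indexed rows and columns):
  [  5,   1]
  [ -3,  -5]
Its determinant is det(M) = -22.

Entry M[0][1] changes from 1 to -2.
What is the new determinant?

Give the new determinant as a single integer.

det is linear in row 0: changing M[0][1] by delta changes det by delta * cofactor(0,1).
Cofactor C_01 = (-1)^(0+1) * minor(0,1) = 3
Entry delta = -2 - 1 = -3
Det delta = -3 * 3 = -9
New det = -22 + -9 = -31

Answer: -31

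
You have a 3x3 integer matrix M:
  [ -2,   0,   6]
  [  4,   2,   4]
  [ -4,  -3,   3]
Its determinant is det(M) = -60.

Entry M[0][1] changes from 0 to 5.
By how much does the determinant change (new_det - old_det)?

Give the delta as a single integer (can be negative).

Answer: -140

Derivation:
Cofactor C_01 = -28
Entry delta = 5 - 0 = 5
Det delta = entry_delta * cofactor = 5 * -28 = -140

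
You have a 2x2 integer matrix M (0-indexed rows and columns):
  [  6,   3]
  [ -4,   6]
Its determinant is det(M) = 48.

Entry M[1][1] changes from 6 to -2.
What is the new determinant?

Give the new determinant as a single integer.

det is linear in row 1: changing M[1][1] by delta changes det by delta * cofactor(1,1).
Cofactor C_11 = (-1)^(1+1) * minor(1,1) = 6
Entry delta = -2 - 6 = -8
Det delta = -8 * 6 = -48
New det = 48 + -48 = 0

Answer: 0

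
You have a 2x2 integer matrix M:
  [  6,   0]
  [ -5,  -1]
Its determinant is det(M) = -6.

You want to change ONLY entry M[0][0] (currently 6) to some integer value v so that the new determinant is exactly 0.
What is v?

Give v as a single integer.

Answer: 0

Derivation:
det is linear in entry M[0][0]: det = old_det + (v - 6) * C_00
Cofactor C_00 = -1
Want det = 0: -6 + (v - 6) * -1 = 0
  (v - 6) = 6 / -1 = -6
  v = 6 + (-6) = 0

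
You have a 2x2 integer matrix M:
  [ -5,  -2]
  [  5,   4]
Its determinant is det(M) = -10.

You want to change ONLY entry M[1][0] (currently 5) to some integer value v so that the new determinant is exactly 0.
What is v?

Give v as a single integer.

det is linear in entry M[1][0]: det = old_det + (v - 5) * C_10
Cofactor C_10 = 2
Want det = 0: -10 + (v - 5) * 2 = 0
  (v - 5) = 10 / 2 = 5
  v = 5 + (5) = 10

Answer: 10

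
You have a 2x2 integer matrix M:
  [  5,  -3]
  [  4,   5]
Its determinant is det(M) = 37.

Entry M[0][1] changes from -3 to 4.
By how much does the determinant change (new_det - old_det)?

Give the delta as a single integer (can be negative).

Answer: -28

Derivation:
Cofactor C_01 = -4
Entry delta = 4 - -3 = 7
Det delta = entry_delta * cofactor = 7 * -4 = -28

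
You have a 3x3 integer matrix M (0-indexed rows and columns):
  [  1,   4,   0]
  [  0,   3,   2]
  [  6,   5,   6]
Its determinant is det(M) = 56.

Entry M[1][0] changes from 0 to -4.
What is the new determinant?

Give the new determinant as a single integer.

det is linear in row 1: changing M[1][0] by delta changes det by delta * cofactor(1,0).
Cofactor C_10 = (-1)^(1+0) * minor(1,0) = -24
Entry delta = -4 - 0 = -4
Det delta = -4 * -24 = 96
New det = 56 + 96 = 152

Answer: 152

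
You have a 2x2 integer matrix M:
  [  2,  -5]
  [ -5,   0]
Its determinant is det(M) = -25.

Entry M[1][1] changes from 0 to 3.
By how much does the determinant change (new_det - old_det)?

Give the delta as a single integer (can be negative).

Cofactor C_11 = 2
Entry delta = 3 - 0 = 3
Det delta = entry_delta * cofactor = 3 * 2 = 6

Answer: 6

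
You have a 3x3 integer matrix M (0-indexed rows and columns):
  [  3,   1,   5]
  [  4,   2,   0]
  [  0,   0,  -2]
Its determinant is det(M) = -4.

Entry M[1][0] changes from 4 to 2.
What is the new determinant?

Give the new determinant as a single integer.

Answer: -8

Derivation:
det is linear in row 1: changing M[1][0] by delta changes det by delta * cofactor(1,0).
Cofactor C_10 = (-1)^(1+0) * minor(1,0) = 2
Entry delta = 2 - 4 = -2
Det delta = -2 * 2 = -4
New det = -4 + -4 = -8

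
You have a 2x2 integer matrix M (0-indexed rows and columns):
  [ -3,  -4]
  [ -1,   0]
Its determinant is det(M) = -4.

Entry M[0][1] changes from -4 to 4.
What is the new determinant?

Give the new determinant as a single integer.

det is linear in row 0: changing M[0][1] by delta changes det by delta * cofactor(0,1).
Cofactor C_01 = (-1)^(0+1) * minor(0,1) = 1
Entry delta = 4 - -4 = 8
Det delta = 8 * 1 = 8
New det = -4 + 8 = 4

Answer: 4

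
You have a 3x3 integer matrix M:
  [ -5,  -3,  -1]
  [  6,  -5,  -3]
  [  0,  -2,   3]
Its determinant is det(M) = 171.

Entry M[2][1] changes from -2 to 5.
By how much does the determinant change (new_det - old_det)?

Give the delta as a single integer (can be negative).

Answer: -147

Derivation:
Cofactor C_21 = -21
Entry delta = 5 - -2 = 7
Det delta = entry_delta * cofactor = 7 * -21 = -147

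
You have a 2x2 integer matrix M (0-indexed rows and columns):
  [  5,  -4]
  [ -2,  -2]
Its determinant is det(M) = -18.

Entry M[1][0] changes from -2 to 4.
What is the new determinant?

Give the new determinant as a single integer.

Answer: 6

Derivation:
det is linear in row 1: changing M[1][0] by delta changes det by delta * cofactor(1,0).
Cofactor C_10 = (-1)^(1+0) * minor(1,0) = 4
Entry delta = 4 - -2 = 6
Det delta = 6 * 4 = 24
New det = -18 + 24 = 6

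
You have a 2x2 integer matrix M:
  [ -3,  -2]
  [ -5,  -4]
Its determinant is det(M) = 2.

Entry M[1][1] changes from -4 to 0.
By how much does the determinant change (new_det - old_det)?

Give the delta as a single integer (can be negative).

Answer: -12

Derivation:
Cofactor C_11 = -3
Entry delta = 0 - -4 = 4
Det delta = entry_delta * cofactor = 4 * -3 = -12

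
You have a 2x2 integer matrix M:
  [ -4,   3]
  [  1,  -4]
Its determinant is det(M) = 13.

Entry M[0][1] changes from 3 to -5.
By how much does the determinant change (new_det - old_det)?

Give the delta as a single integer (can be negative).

Answer: 8

Derivation:
Cofactor C_01 = -1
Entry delta = -5 - 3 = -8
Det delta = entry_delta * cofactor = -8 * -1 = 8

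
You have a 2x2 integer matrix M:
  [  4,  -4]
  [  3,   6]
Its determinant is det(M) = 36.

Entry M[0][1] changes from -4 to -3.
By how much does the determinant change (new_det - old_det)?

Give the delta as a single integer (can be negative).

Cofactor C_01 = -3
Entry delta = -3 - -4 = 1
Det delta = entry_delta * cofactor = 1 * -3 = -3

Answer: -3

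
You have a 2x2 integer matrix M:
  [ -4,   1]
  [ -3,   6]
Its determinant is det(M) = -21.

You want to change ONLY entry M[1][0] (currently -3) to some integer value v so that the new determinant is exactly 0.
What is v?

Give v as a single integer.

Answer: -24

Derivation:
det is linear in entry M[1][0]: det = old_det + (v - -3) * C_10
Cofactor C_10 = -1
Want det = 0: -21 + (v - -3) * -1 = 0
  (v - -3) = 21 / -1 = -21
  v = -3 + (-21) = -24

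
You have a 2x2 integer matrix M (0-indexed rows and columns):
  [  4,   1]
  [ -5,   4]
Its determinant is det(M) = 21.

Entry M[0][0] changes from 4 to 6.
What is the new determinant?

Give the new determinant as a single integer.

det is linear in row 0: changing M[0][0] by delta changes det by delta * cofactor(0,0).
Cofactor C_00 = (-1)^(0+0) * minor(0,0) = 4
Entry delta = 6 - 4 = 2
Det delta = 2 * 4 = 8
New det = 21 + 8 = 29

Answer: 29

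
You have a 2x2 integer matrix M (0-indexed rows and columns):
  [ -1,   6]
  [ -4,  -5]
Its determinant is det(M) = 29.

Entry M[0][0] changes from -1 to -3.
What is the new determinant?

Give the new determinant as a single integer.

Answer: 39

Derivation:
det is linear in row 0: changing M[0][0] by delta changes det by delta * cofactor(0,0).
Cofactor C_00 = (-1)^(0+0) * minor(0,0) = -5
Entry delta = -3 - -1 = -2
Det delta = -2 * -5 = 10
New det = 29 + 10 = 39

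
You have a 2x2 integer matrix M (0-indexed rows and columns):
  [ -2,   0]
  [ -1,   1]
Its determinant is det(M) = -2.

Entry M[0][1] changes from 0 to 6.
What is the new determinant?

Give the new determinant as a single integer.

Answer: 4

Derivation:
det is linear in row 0: changing M[0][1] by delta changes det by delta * cofactor(0,1).
Cofactor C_01 = (-1)^(0+1) * minor(0,1) = 1
Entry delta = 6 - 0 = 6
Det delta = 6 * 1 = 6
New det = -2 + 6 = 4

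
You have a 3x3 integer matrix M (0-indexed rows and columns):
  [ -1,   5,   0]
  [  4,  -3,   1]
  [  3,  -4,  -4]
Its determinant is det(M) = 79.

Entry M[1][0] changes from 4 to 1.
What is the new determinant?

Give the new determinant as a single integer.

det is linear in row 1: changing M[1][0] by delta changes det by delta * cofactor(1,0).
Cofactor C_10 = (-1)^(1+0) * minor(1,0) = 20
Entry delta = 1 - 4 = -3
Det delta = -3 * 20 = -60
New det = 79 + -60 = 19

Answer: 19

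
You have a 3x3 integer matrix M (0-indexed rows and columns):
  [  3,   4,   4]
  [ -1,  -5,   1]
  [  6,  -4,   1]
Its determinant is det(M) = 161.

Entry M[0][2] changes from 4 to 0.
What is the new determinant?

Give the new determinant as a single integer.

Answer: 25

Derivation:
det is linear in row 0: changing M[0][2] by delta changes det by delta * cofactor(0,2).
Cofactor C_02 = (-1)^(0+2) * minor(0,2) = 34
Entry delta = 0 - 4 = -4
Det delta = -4 * 34 = -136
New det = 161 + -136 = 25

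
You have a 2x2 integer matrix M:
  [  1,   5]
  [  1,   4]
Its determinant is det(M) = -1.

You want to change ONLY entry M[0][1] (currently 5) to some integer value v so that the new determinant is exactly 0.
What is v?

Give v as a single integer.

det is linear in entry M[0][1]: det = old_det + (v - 5) * C_01
Cofactor C_01 = -1
Want det = 0: -1 + (v - 5) * -1 = 0
  (v - 5) = 1 / -1 = -1
  v = 5 + (-1) = 4

Answer: 4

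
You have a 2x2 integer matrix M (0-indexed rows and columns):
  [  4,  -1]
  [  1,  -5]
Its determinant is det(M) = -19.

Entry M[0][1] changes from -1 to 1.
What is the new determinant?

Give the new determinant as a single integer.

det is linear in row 0: changing M[0][1] by delta changes det by delta * cofactor(0,1).
Cofactor C_01 = (-1)^(0+1) * minor(0,1) = -1
Entry delta = 1 - -1 = 2
Det delta = 2 * -1 = -2
New det = -19 + -2 = -21

Answer: -21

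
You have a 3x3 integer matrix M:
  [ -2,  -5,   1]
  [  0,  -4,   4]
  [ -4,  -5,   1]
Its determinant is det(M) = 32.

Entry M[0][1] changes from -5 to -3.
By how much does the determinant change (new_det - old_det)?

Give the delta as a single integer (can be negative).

Answer: -32

Derivation:
Cofactor C_01 = -16
Entry delta = -3 - -5 = 2
Det delta = entry_delta * cofactor = 2 * -16 = -32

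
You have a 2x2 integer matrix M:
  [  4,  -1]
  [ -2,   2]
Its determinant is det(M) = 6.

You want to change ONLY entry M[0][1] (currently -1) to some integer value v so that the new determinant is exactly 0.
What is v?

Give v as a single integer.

Answer: -4

Derivation:
det is linear in entry M[0][1]: det = old_det + (v - -1) * C_01
Cofactor C_01 = 2
Want det = 0: 6 + (v - -1) * 2 = 0
  (v - -1) = -6 / 2 = -3
  v = -1 + (-3) = -4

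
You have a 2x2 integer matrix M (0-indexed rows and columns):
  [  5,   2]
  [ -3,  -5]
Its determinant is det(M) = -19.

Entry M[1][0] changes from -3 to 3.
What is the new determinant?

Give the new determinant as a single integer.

det is linear in row 1: changing M[1][0] by delta changes det by delta * cofactor(1,0).
Cofactor C_10 = (-1)^(1+0) * minor(1,0) = -2
Entry delta = 3 - -3 = 6
Det delta = 6 * -2 = -12
New det = -19 + -12 = -31

Answer: -31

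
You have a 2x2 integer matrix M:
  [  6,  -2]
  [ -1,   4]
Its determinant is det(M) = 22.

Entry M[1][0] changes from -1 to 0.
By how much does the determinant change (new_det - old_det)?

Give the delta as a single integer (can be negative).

Cofactor C_10 = 2
Entry delta = 0 - -1 = 1
Det delta = entry_delta * cofactor = 1 * 2 = 2

Answer: 2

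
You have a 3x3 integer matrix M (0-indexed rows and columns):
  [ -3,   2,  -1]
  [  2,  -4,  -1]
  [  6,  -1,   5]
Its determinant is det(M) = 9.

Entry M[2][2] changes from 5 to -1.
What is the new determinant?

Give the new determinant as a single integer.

det is linear in row 2: changing M[2][2] by delta changes det by delta * cofactor(2,2).
Cofactor C_22 = (-1)^(2+2) * minor(2,2) = 8
Entry delta = -1 - 5 = -6
Det delta = -6 * 8 = -48
New det = 9 + -48 = -39

Answer: -39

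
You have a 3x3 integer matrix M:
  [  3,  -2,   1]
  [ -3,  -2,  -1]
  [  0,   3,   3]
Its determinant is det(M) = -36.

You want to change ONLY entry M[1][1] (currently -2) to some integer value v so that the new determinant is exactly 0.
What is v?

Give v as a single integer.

Answer: 2

Derivation:
det is linear in entry M[1][1]: det = old_det + (v - -2) * C_11
Cofactor C_11 = 9
Want det = 0: -36 + (v - -2) * 9 = 0
  (v - -2) = 36 / 9 = 4
  v = -2 + (4) = 2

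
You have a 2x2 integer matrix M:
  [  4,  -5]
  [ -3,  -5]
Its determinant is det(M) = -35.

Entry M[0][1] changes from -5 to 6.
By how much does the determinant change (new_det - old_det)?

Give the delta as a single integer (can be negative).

Answer: 33

Derivation:
Cofactor C_01 = 3
Entry delta = 6 - -5 = 11
Det delta = entry_delta * cofactor = 11 * 3 = 33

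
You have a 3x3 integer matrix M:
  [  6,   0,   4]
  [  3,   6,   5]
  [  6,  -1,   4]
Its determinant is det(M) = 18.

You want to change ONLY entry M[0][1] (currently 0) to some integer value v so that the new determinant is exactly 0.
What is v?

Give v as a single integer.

det is linear in entry M[0][1]: det = old_det + (v - 0) * C_01
Cofactor C_01 = 18
Want det = 0: 18 + (v - 0) * 18 = 0
  (v - 0) = -18 / 18 = -1
  v = 0 + (-1) = -1

Answer: -1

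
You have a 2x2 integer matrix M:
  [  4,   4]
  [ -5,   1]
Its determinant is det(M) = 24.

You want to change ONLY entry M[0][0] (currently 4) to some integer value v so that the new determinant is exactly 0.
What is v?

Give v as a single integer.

Answer: -20

Derivation:
det is linear in entry M[0][0]: det = old_det + (v - 4) * C_00
Cofactor C_00 = 1
Want det = 0: 24 + (v - 4) * 1 = 0
  (v - 4) = -24 / 1 = -24
  v = 4 + (-24) = -20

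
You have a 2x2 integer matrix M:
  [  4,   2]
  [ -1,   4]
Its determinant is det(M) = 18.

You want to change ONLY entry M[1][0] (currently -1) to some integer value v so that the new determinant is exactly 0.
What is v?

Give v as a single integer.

Answer: 8

Derivation:
det is linear in entry M[1][0]: det = old_det + (v - -1) * C_10
Cofactor C_10 = -2
Want det = 0: 18 + (v - -1) * -2 = 0
  (v - -1) = -18 / -2 = 9
  v = -1 + (9) = 8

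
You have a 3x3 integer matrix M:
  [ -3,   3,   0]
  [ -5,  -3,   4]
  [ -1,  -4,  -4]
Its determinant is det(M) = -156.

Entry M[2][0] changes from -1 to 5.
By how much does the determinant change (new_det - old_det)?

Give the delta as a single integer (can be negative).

Answer: 72

Derivation:
Cofactor C_20 = 12
Entry delta = 5 - -1 = 6
Det delta = entry_delta * cofactor = 6 * 12 = 72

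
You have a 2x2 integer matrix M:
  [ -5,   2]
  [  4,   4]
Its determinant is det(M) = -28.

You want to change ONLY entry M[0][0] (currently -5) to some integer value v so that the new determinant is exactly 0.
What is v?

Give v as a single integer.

Answer: 2

Derivation:
det is linear in entry M[0][0]: det = old_det + (v - -5) * C_00
Cofactor C_00 = 4
Want det = 0: -28 + (v - -5) * 4 = 0
  (v - -5) = 28 / 4 = 7
  v = -5 + (7) = 2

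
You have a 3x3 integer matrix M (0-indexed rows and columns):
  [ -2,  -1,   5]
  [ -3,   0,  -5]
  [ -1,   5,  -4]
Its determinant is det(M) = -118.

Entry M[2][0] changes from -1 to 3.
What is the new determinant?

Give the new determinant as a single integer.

det is linear in row 2: changing M[2][0] by delta changes det by delta * cofactor(2,0).
Cofactor C_20 = (-1)^(2+0) * minor(2,0) = 5
Entry delta = 3 - -1 = 4
Det delta = 4 * 5 = 20
New det = -118 + 20 = -98

Answer: -98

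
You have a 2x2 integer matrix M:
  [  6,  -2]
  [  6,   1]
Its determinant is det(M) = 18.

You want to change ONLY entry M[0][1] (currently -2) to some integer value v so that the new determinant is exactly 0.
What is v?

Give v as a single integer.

Answer: 1

Derivation:
det is linear in entry M[0][1]: det = old_det + (v - -2) * C_01
Cofactor C_01 = -6
Want det = 0: 18 + (v - -2) * -6 = 0
  (v - -2) = -18 / -6 = 3
  v = -2 + (3) = 1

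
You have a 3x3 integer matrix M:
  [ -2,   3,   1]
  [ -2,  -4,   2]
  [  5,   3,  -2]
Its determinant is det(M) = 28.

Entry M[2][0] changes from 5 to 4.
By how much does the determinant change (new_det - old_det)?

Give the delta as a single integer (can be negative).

Cofactor C_20 = 10
Entry delta = 4 - 5 = -1
Det delta = entry_delta * cofactor = -1 * 10 = -10

Answer: -10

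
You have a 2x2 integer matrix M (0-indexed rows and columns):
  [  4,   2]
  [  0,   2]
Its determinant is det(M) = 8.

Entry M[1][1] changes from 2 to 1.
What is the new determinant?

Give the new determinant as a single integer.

det is linear in row 1: changing M[1][1] by delta changes det by delta * cofactor(1,1).
Cofactor C_11 = (-1)^(1+1) * minor(1,1) = 4
Entry delta = 1 - 2 = -1
Det delta = -1 * 4 = -4
New det = 8 + -4 = 4

Answer: 4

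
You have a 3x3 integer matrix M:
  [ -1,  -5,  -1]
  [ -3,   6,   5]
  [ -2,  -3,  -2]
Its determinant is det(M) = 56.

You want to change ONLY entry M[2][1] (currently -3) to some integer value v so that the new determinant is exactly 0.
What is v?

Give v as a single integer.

Answer: -10

Derivation:
det is linear in entry M[2][1]: det = old_det + (v - -3) * C_21
Cofactor C_21 = 8
Want det = 0: 56 + (v - -3) * 8 = 0
  (v - -3) = -56 / 8 = -7
  v = -3 + (-7) = -10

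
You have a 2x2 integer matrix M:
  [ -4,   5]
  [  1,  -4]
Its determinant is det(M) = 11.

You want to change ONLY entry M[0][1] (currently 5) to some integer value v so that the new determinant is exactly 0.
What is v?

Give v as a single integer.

Answer: 16

Derivation:
det is linear in entry M[0][1]: det = old_det + (v - 5) * C_01
Cofactor C_01 = -1
Want det = 0: 11 + (v - 5) * -1 = 0
  (v - 5) = -11 / -1 = 11
  v = 5 + (11) = 16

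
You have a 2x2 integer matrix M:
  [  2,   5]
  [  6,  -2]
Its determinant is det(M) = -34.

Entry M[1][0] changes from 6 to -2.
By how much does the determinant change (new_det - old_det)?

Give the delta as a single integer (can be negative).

Answer: 40

Derivation:
Cofactor C_10 = -5
Entry delta = -2 - 6 = -8
Det delta = entry_delta * cofactor = -8 * -5 = 40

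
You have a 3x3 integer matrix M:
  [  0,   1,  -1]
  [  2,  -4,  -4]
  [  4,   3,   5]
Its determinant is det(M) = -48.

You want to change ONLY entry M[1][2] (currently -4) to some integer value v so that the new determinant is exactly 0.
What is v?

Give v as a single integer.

Answer: 8

Derivation:
det is linear in entry M[1][2]: det = old_det + (v - -4) * C_12
Cofactor C_12 = 4
Want det = 0: -48 + (v - -4) * 4 = 0
  (v - -4) = 48 / 4 = 12
  v = -4 + (12) = 8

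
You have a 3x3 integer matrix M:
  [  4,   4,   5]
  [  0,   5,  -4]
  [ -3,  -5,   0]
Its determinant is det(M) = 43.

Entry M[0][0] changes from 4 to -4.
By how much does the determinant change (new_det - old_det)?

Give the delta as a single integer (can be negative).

Answer: 160

Derivation:
Cofactor C_00 = -20
Entry delta = -4 - 4 = -8
Det delta = entry_delta * cofactor = -8 * -20 = 160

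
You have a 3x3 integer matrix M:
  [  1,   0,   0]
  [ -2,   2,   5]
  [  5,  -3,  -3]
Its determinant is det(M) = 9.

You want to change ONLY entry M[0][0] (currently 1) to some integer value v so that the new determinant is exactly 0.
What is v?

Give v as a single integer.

Answer: 0

Derivation:
det is linear in entry M[0][0]: det = old_det + (v - 1) * C_00
Cofactor C_00 = 9
Want det = 0: 9 + (v - 1) * 9 = 0
  (v - 1) = -9 / 9 = -1
  v = 1 + (-1) = 0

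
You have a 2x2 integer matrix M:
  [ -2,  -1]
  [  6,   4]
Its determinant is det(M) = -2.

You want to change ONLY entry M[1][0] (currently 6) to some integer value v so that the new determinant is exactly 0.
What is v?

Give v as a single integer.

det is linear in entry M[1][0]: det = old_det + (v - 6) * C_10
Cofactor C_10 = 1
Want det = 0: -2 + (v - 6) * 1 = 0
  (v - 6) = 2 / 1 = 2
  v = 6 + (2) = 8

Answer: 8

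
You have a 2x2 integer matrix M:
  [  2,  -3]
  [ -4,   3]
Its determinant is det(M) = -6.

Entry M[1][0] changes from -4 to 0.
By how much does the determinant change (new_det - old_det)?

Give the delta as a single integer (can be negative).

Cofactor C_10 = 3
Entry delta = 0 - -4 = 4
Det delta = entry_delta * cofactor = 4 * 3 = 12

Answer: 12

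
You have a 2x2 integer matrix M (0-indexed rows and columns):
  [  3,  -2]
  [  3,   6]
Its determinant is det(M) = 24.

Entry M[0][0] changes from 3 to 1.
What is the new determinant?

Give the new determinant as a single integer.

det is linear in row 0: changing M[0][0] by delta changes det by delta * cofactor(0,0).
Cofactor C_00 = (-1)^(0+0) * minor(0,0) = 6
Entry delta = 1 - 3 = -2
Det delta = -2 * 6 = -12
New det = 24 + -12 = 12

Answer: 12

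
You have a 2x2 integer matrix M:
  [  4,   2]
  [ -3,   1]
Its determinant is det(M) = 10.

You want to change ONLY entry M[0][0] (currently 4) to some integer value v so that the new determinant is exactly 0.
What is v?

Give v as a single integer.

det is linear in entry M[0][0]: det = old_det + (v - 4) * C_00
Cofactor C_00 = 1
Want det = 0: 10 + (v - 4) * 1 = 0
  (v - 4) = -10 / 1 = -10
  v = 4 + (-10) = -6

Answer: -6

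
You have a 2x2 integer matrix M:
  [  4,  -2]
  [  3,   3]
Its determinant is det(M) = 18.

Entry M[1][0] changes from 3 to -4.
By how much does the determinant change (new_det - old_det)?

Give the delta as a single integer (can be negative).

Answer: -14

Derivation:
Cofactor C_10 = 2
Entry delta = -4 - 3 = -7
Det delta = entry_delta * cofactor = -7 * 2 = -14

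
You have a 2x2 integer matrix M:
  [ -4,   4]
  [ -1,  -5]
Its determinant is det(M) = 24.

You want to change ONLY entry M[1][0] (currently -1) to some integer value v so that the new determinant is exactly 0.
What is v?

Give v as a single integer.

Answer: 5

Derivation:
det is linear in entry M[1][0]: det = old_det + (v - -1) * C_10
Cofactor C_10 = -4
Want det = 0: 24 + (v - -1) * -4 = 0
  (v - -1) = -24 / -4 = 6
  v = -1 + (6) = 5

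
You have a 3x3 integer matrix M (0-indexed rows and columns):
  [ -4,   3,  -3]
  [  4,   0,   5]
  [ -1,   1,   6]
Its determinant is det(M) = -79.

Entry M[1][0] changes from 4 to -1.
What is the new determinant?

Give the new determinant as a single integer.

det is linear in row 1: changing M[1][0] by delta changes det by delta * cofactor(1,0).
Cofactor C_10 = (-1)^(1+0) * minor(1,0) = -21
Entry delta = -1 - 4 = -5
Det delta = -5 * -21 = 105
New det = -79 + 105 = 26

Answer: 26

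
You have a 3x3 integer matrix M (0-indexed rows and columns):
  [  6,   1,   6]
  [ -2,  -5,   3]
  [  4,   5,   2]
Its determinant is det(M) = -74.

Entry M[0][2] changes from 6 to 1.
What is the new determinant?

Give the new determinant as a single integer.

det is linear in row 0: changing M[0][2] by delta changes det by delta * cofactor(0,2).
Cofactor C_02 = (-1)^(0+2) * minor(0,2) = 10
Entry delta = 1 - 6 = -5
Det delta = -5 * 10 = -50
New det = -74 + -50 = -124

Answer: -124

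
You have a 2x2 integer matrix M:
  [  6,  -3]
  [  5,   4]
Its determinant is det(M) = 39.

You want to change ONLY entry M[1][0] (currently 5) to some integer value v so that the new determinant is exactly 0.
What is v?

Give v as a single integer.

Answer: -8

Derivation:
det is linear in entry M[1][0]: det = old_det + (v - 5) * C_10
Cofactor C_10 = 3
Want det = 0: 39 + (v - 5) * 3 = 0
  (v - 5) = -39 / 3 = -13
  v = 5 + (-13) = -8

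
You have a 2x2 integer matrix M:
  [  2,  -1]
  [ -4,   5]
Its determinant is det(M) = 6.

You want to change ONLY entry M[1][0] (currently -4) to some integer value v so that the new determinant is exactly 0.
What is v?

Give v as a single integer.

det is linear in entry M[1][0]: det = old_det + (v - -4) * C_10
Cofactor C_10 = 1
Want det = 0: 6 + (v - -4) * 1 = 0
  (v - -4) = -6 / 1 = -6
  v = -4 + (-6) = -10

Answer: -10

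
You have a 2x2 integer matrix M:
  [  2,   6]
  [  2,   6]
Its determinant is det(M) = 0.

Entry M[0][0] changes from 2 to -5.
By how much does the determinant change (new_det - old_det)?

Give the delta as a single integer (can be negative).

Cofactor C_00 = 6
Entry delta = -5 - 2 = -7
Det delta = entry_delta * cofactor = -7 * 6 = -42

Answer: -42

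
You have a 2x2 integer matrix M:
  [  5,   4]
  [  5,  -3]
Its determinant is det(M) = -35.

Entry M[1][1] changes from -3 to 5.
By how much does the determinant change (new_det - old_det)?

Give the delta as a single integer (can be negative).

Cofactor C_11 = 5
Entry delta = 5 - -3 = 8
Det delta = entry_delta * cofactor = 8 * 5 = 40

Answer: 40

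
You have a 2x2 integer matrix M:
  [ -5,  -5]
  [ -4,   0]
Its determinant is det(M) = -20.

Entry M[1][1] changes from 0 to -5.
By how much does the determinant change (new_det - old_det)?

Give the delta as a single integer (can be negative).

Answer: 25

Derivation:
Cofactor C_11 = -5
Entry delta = -5 - 0 = -5
Det delta = entry_delta * cofactor = -5 * -5 = 25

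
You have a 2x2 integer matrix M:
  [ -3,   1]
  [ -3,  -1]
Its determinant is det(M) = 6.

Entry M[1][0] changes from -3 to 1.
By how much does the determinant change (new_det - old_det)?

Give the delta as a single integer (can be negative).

Answer: -4

Derivation:
Cofactor C_10 = -1
Entry delta = 1 - -3 = 4
Det delta = entry_delta * cofactor = 4 * -1 = -4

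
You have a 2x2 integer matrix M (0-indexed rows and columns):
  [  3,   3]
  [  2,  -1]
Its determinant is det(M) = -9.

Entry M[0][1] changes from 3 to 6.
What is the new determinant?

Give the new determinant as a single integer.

Answer: -15

Derivation:
det is linear in row 0: changing M[0][1] by delta changes det by delta * cofactor(0,1).
Cofactor C_01 = (-1)^(0+1) * minor(0,1) = -2
Entry delta = 6 - 3 = 3
Det delta = 3 * -2 = -6
New det = -9 + -6 = -15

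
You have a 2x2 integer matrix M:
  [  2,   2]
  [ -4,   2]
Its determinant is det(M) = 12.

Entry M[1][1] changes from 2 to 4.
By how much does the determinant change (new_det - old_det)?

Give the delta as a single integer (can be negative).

Answer: 4

Derivation:
Cofactor C_11 = 2
Entry delta = 4 - 2 = 2
Det delta = entry_delta * cofactor = 2 * 2 = 4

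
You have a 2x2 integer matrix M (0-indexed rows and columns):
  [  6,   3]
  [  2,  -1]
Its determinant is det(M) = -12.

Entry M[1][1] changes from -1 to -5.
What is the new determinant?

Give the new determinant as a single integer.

Answer: -36

Derivation:
det is linear in row 1: changing M[1][1] by delta changes det by delta * cofactor(1,1).
Cofactor C_11 = (-1)^(1+1) * minor(1,1) = 6
Entry delta = -5 - -1 = -4
Det delta = -4 * 6 = -24
New det = -12 + -24 = -36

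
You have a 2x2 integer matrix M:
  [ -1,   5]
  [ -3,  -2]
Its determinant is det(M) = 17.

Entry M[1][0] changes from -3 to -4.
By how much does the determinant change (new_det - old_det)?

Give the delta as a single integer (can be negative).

Cofactor C_10 = -5
Entry delta = -4 - -3 = -1
Det delta = entry_delta * cofactor = -1 * -5 = 5

Answer: 5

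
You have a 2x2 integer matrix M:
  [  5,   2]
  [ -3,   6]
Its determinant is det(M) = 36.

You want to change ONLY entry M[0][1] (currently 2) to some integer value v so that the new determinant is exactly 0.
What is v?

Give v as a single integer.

Answer: -10

Derivation:
det is linear in entry M[0][1]: det = old_det + (v - 2) * C_01
Cofactor C_01 = 3
Want det = 0: 36 + (v - 2) * 3 = 0
  (v - 2) = -36 / 3 = -12
  v = 2 + (-12) = -10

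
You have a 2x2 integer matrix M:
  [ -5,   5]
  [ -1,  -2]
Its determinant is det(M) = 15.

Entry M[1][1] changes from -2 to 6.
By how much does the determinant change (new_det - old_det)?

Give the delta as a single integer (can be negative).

Cofactor C_11 = -5
Entry delta = 6 - -2 = 8
Det delta = entry_delta * cofactor = 8 * -5 = -40

Answer: -40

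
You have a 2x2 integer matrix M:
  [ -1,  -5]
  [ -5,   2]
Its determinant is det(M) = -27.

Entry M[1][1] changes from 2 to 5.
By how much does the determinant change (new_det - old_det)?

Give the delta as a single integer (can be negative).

Cofactor C_11 = -1
Entry delta = 5 - 2 = 3
Det delta = entry_delta * cofactor = 3 * -1 = -3

Answer: -3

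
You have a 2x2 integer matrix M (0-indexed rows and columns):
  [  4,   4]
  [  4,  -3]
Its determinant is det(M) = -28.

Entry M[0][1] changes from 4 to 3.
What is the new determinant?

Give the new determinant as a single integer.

Answer: -24

Derivation:
det is linear in row 0: changing M[0][1] by delta changes det by delta * cofactor(0,1).
Cofactor C_01 = (-1)^(0+1) * minor(0,1) = -4
Entry delta = 3 - 4 = -1
Det delta = -1 * -4 = 4
New det = -28 + 4 = -24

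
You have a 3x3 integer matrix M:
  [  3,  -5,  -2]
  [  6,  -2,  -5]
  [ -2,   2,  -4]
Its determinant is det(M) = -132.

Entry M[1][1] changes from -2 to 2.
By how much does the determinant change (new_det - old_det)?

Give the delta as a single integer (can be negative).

Cofactor C_11 = -16
Entry delta = 2 - -2 = 4
Det delta = entry_delta * cofactor = 4 * -16 = -64

Answer: -64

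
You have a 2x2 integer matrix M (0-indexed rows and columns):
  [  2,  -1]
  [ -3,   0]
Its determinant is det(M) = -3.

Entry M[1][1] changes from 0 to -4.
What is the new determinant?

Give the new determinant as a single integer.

det is linear in row 1: changing M[1][1] by delta changes det by delta * cofactor(1,1).
Cofactor C_11 = (-1)^(1+1) * minor(1,1) = 2
Entry delta = -4 - 0 = -4
Det delta = -4 * 2 = -8
New det = -3 + -8 = -11

Answer: -11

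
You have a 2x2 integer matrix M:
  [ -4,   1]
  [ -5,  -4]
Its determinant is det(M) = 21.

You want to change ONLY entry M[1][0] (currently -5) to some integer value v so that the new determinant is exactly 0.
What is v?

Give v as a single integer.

det is linear in entry M[1][0]: det = old_det + (v - -5) * C_10
Cofactor C_10 = -1
Want det = 0: 21 + (v - -5) * -1 = 0
  (v - -5) = -21 / -1 = 21
  v = -5 + (21) = 16

Answer: 16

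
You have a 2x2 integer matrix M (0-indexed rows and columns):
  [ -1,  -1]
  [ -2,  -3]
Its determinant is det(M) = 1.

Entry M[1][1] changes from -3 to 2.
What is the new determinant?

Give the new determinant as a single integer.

Answer: -4

Derivation:
det is linear in row 1: changing M[1][1] by delta changes det by delta * cofactor(1,1).
Cofactor C_11 = (-1)^(1+1) * minor(1,1) = -1
Entry delta = 2 - -3 = 5
Det delta = 5 * -1 = -5
New det = 1 + -5 = -4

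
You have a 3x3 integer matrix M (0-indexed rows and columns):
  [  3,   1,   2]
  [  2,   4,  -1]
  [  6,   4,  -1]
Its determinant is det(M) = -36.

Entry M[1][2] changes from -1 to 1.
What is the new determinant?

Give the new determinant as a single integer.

det is linear in row 1: changing M[1][2] by delta changes det by delta * cofactor(1,2).
Cofactor C_12 = (-1)^(1+2) * minor(1,2) = -6
Entry delta = 1 - -1 = 2
Det delta = 2 * -6 = -12
New det = -36 + -12 = -48

Answer: -48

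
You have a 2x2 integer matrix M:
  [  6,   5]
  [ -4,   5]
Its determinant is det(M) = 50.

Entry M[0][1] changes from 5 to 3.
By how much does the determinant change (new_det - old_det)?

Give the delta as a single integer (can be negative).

Answer: -8

Derivation:
Cofactor C_01 = 4
Entry delta = 3 - 5 = -2
Det delta = entry_delta * cofactor = -2 * 4 = -8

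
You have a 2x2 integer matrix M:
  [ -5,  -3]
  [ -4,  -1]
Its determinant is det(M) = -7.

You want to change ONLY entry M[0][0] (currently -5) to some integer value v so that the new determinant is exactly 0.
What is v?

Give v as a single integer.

det is linear in entry M[0][0]: det = old_det + (v - -5) * C_00
Cofactor C_00 = -1
Want det = 0: -7 + (v - -5) * -1 = 0
  (v - -5) = 7 / -1 = -7
  v = -5 + (-7) = -12

Answer: -12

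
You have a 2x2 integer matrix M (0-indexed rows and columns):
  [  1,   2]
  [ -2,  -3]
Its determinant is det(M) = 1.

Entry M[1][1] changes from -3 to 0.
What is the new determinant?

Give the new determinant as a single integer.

det is linear in row 1: changing M[1][1] by delta changes det by delta * cofactor(1,1).
Cofactor C_11 = (-1)^(1+1) * minor(1,1) = 1
Entry delta = 0 - -3 = 3
Det delta = 3 * 1 = 3
New det = 1 + 3 = 4

Answer: 4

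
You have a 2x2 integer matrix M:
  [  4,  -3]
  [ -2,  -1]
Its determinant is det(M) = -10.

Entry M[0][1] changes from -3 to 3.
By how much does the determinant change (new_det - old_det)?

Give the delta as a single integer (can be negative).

Cofactor C_01 = 2
Entry delta = 3 - -3 = 6
Det delta = entry_delta * cofactor = 6 * 2 = 12

Answer: 12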